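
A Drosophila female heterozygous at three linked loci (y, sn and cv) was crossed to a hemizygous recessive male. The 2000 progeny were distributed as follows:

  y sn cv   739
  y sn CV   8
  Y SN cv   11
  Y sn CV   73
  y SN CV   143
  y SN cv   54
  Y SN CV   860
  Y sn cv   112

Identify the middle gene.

cv

The two most frequent reciprocal classes, y sn cv and Y SN CV, are the parental types, so the F1 was y sn cv / Y SN CV.
The two rarest classes, y sn CV and Y SN cv, are the double crossovers. Comparing them with the parentals, only the cv allele has switched, so cv is the middle locus and the order is y – cv – sn.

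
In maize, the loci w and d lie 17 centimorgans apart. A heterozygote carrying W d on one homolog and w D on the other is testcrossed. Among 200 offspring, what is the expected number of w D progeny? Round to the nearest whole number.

83

A map distance of 17 centimorgans corresponds to a recombination frequency of 0.170.
The F1 is W d / w D, so w D is a parental gamete class with expected frequency (1 − r)/2 = 0.830/2 = 0.4150.
Expected number = 0.4150 × 200 = 83.00 ≈ 83.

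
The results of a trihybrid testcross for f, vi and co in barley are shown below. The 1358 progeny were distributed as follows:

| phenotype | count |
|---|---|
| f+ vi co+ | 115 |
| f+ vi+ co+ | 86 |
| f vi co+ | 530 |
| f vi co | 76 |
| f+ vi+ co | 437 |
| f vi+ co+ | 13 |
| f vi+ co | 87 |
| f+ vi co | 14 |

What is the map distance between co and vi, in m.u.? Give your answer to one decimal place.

13.9 m.u.

The two most frequent reciprocal classes, f+ vi+ co and f vi co+, are the parental types, so the F1 was f+ vi+ co / f vi co+.
The two rarest classes, f+ vi co and f vi+ co+, are the double crossovers. Comparing them with the parentals, only the vi allele has switched, so vi is the middle locus and the order is co – vi – f.
Crossovers in the co–vi interval produce the single-crossover classes f+ vi+ co+ and f vi co (86 + 76 = 162) plus the double crossovers (27).
RF(co–vi) = (162 + 27) / 1358 = 189/1358 = 0.1392 → 13.9 m.u.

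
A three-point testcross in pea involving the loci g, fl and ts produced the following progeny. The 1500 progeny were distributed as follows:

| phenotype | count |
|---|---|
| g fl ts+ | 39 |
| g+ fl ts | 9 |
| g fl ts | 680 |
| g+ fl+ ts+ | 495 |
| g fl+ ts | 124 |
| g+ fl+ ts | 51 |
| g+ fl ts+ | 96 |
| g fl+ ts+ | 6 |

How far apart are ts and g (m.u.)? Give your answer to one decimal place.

The two most frequent reciprocal classes, g fl ts and g+ fl+ ts+, are the parental types, so the F1 was g fl ts / g+ fl+ ts+.
The two rarest classes, g+ fl ts and g fl+ ts+, are the double crossovers. Comparing them with the parentals, only the g allele has switched, so g is the middle locus and the order is ts – g – fl.
Crossovers in the ts–g interval produce the single-crossover classes g fl ts+ and g+ fl+ ts (39 + 51 = 90) plus the double crossovers (15).
RF(ts–g) = (90 + 15) / 1500 = 105/1500 = 0.0700 → 7.0 m.u.

7.0 m.u.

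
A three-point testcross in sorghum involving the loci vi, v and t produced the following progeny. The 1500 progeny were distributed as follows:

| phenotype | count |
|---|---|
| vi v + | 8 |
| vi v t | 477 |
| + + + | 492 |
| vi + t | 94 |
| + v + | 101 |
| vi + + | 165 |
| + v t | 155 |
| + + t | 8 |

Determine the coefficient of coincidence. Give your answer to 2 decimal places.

0.34

The two most frequent reciprocal classes, vi v t and + + +, are the parental types, so the F1 was vi v t / + + +.
The two rarest classes, vi v + and + + t, are the double crossovers. Comparing them with the parentals, only the t allele has switched, so t is the middle locus and the order is vi – t – v.
vi–t: (320 + 16)/1500 = 0.2240; t–v: (195 + 16)/1500 = 0.1407.
Expected DCO frequency = 0.2240 × 0.1407 ≈ 0.03152; observed = 16/1500 ≈ 0.01067.
Coefficient of coincidence = 0.01067/0.03152 ≈ 0.34.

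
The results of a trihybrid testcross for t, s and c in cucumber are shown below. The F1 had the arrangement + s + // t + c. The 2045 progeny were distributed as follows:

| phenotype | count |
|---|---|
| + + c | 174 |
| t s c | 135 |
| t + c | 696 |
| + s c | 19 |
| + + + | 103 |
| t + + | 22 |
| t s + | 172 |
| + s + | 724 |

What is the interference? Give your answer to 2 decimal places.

The two rarest classes, + s c and t + +, are the double crossovers. Comparing them with the parentals, only the c allele has switched, so c is the middle locus and the order is t – c – s.
t–c: (346 + 41)/2045 = 0.1892; c–s: (238 + 41)/2045 = 0.1364.
Expected DCO frequency = 0.1892 × 0.1364 ≈ 0.02581; observed = 41/2045 ≈ 0.02005.
Coefficient of coincidence = 0.02005/0.02581 ≈ 0.78; interference = 1 − 0.78 = 0.22.

0.22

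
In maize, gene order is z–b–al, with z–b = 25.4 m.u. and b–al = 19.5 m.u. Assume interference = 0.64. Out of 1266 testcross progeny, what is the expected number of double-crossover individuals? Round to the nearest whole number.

23

Map distances give recombination frequencies of 0.254 and 0.195 for the two intervals.
With interference 0.64 (so coincidence = 0.36), expected double-crossover frequency = 0.254 × 0.195 × 0.36 = 0.01783.
Expected number = 0.01783 × 1266 = 22.57 ≈ 23.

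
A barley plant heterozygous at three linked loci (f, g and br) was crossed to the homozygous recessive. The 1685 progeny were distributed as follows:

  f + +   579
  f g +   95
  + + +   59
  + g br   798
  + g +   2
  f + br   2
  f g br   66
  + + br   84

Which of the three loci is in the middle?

br

The two most frequent reciprocal classes, + g br and f + +, are the parental types, so the F1 was + g br / f + +.
The two rarest classes, + g + and f + br, are the double crossovers. Comparing them with the parentals, only the br allele has switched, so br is the middle locus and the order is f – br – g.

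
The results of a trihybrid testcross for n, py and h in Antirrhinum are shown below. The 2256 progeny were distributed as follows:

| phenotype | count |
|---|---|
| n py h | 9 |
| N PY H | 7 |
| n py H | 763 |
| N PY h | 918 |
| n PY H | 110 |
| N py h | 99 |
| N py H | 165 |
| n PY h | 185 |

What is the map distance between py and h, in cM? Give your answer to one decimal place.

The two most frequent reciprocal classes, n py H and N PY h, are the parental types, so the F1 was n py H / N PY h.
The two rarest classes, n py h and N PY H, are the double crossovers. Comparing them with the parentals, only the h allele has switched, so h is the middle locus and the order is n – h – py.
Crossovers in the h–py interval produce the single-crossover classes n PY H and N py h (110 + 99 = 209) plus the double crossovers (16).
RF(h–py) = (209 + 16) / 2256 = 225/2256 = 0.0997 → 10.0 cM.

10.0 cM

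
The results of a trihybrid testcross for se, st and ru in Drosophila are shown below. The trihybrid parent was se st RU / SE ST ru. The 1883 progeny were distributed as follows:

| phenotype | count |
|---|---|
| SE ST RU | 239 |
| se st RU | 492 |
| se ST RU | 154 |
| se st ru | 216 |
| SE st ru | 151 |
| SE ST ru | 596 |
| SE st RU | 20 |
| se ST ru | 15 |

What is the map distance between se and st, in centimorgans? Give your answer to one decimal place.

The two rarest classes, SE st RU and se ST ru, are the double crossovers. Comparing them with the parentals, only the se allele has switched, so se is the middle locus and the order is ru – se – st.
Crossovers in the se–st interval produce the single-crossover classes se ST RU and SE st ru (154 + 151 = 305) plus the double crossovers (35).
RF(se–st) = (305 + 35) / 1883 = 340/1883 = 0.1806 → 18.1 centimorgans.

18.1 centimorgans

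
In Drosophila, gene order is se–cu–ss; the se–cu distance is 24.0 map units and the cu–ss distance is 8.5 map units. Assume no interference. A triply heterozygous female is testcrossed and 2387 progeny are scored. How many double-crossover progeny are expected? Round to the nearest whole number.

Map distances give recombination frequencies of 0.240 and 0.085 for the two intervals.
With no interference, expected double-crossover frequency = 0.240 × 0.085 = 0.02040.
Expected number = 0.02040 × 2387 = 48.69 ≈ 49.

49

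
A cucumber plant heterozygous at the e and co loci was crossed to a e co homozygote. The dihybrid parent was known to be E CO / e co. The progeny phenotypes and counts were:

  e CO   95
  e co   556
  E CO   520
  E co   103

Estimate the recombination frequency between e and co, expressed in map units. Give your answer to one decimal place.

The recombinant classes are E co and e CO: 103 + 95 = 198.
Recombination frequency = 198/1274 = 0.1554 ≈ 15.5%, i.e. 15.5 map units.

15.5 map units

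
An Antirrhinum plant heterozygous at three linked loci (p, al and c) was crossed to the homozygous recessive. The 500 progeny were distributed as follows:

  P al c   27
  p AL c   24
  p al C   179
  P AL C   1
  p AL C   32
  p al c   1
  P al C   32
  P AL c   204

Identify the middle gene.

c

The two most frequent reciprocal classes, p al C and P AL c, are the parental types, so the F1 was p al C / P AL c.
The two rarest classes, p al c and P AL C, are the double crossovers. Comparing them with the parentals, only the c allele has switched, so c is the middle locus and the order is al – c – p.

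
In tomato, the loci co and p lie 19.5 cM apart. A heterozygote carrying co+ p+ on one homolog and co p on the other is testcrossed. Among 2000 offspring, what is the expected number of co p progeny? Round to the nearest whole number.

A map distance of 19.5 cM corresponds to a recombination frequency of 0.195.
The F1 is co+ p+ / co p, so co p is a parental gamete class with expected frequency (1 − r)/2 = 0.805/2 = 0.4025.
Expected number = 0.4025 × 2000 = 805.00 ≈ 805.

805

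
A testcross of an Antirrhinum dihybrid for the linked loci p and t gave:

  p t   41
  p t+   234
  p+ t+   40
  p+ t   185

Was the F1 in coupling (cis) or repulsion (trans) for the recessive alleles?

The two most frequent classes are p+ t (185) and p t+ (234); these are the parental (non-recombinant) types.
So the F1 carried p+ t on one chromosome and p t+ on the other — the recessive alleles are on opposite chromosomes (trans / repulsion).

trans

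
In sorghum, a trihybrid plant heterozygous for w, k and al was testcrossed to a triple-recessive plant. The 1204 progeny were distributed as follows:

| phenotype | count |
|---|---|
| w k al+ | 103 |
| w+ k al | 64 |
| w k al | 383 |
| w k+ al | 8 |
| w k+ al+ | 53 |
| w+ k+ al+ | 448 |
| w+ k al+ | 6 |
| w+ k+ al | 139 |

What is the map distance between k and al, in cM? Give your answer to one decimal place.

21.3 cM

The two most frequent reciprocal classes, w+ k+ al+ and w k al, are the parental types, so the F1 was w+ k+ al+ / w k al.
The two rarest classes, w+ k al+ and w k+ al, are the double crossovers. Comparing them with the parentals, only the k allele has switched, so k is the middle locus and the order is w – k – al.
Crossovers in the k–al interval produce the single-crossover classes w+ k+ al and w k al+ (139 + 103 = 242) plus the double crossovers (14).
RF(k–al) = (242 + 14) / 1204 = 256/1204 = 0.2126 → 21.3 cM.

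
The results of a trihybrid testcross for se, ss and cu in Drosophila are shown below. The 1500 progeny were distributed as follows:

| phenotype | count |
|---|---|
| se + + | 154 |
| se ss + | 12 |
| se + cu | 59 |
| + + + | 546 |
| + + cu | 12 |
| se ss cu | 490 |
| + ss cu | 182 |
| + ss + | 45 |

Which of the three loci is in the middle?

The two most frequent reciprocal classes, se ss cu and + + +, are the parental types, so the F1 was se ss cu / + + +.
The two rarest classes, se ss + and + + cu, are the double crossovers. Comparing them with the parentals, only the cu allele has switched, so cu is the middle locus and the order is ss – cu – se.

cu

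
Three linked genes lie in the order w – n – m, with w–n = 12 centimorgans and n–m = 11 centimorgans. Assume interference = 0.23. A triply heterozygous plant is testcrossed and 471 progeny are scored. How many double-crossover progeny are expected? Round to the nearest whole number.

5

Map distances give recombination frequencies of 0.120 and 0.110 for the two intervals.
With interference 0.23 (so coincidence = 0.77), expected double-crossover frequency = 0.120 × 0.110 × 0.77 = 0.01016.
Expected number = 0.01016 × 471 = 4.79 ≈ 5.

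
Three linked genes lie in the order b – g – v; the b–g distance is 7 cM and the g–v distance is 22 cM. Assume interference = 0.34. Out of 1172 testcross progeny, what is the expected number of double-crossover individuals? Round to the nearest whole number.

Map distances give recombination frequencies of 0.070 and 0.220 for the two intervals.
With interference 0.34 (so coincidence = 0.66), expected double-crossover frequency = 0.070 × 0.220 × 0.66 = 0.01016.
Expected number = 0.01016 × 1172 = 11.91 ≈ 12.

12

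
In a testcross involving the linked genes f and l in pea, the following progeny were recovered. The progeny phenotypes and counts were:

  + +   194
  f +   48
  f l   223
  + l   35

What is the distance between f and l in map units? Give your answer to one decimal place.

16.6 map units

The two most frequent classes, + + (194) and f l (223), are the parental types, so the F1 was + + / f l.
The recombinant classes are + l and f +: 35 + 48 = 83.
Recombination frequency = 83/500 = 0.1660 ≈ 16.6%, i.e. 16.6 map units.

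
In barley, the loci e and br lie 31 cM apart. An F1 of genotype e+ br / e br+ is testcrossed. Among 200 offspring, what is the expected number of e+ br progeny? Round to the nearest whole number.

A map distance of 31 cM corresponds to a recombination frequency of 0.310.
The F1 is e+ br / e br+, so e+ br is a parental gamete class with expected frequency (1 − r)/2 = 0.690/2 = 0.3450.
Expected number = 0.3450 × 200 = 69.00 ≈ 69.

69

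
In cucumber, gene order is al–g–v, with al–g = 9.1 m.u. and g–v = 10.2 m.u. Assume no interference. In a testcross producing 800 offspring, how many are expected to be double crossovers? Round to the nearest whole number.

7

Map distances give recombination frequencies of 0.091 and 0.102 for the two intervals.
With no interference, expected double-crossover frequency = 0.091 × 0.102 = 0.00928.
Expected number = 0.00928 × 800 = 7.43 ≈ 7.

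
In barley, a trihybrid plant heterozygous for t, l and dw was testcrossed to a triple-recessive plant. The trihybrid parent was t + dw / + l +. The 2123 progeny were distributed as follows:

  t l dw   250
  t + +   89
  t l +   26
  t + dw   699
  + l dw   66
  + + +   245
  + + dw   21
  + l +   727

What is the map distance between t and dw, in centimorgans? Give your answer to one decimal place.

The two rarest classes, + + dw and t l +, are the double crossovers. Comparing them with the parentals, only the t allele has switched, so t is the middle locus and the order is dw – t – l.
Crossovers in the dw–t interval produce the single-crossover classes t + + and + l dw (89 + 66 = 155) plus the double crossovers (47).
RF(dw–t) = (155 + 47) / 2123 = 202/2123 = 0.0951 → 9.5 centimorgans.

9.5 centimorgans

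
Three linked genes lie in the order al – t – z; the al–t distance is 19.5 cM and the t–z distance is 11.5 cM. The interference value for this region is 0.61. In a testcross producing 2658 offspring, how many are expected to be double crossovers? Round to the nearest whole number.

Map distances give recombination frequencies of 0.195 and 0.115 for the two intervals.
With interference 0.61 (so coincidence = 0.39), expected double-crossover frequency = 0.195 × 0.115 × 0.39 = 0.00875.
Expected number = 0.00875 × 2658 = 23.25 ≈ 23.

23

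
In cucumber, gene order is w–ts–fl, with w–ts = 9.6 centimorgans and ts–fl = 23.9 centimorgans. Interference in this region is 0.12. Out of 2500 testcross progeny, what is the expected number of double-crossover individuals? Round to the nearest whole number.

Map distances give recombination frequencies of 0.096 and 0.239 for the two intervals.
With interference 0.12 (so coincidence = 0.88), expected double-crossover frequency = 0.096 × 0.239 × 0.88 = 0.02019.
Expected number = 0.02019 × 2500 = 50.48 ≈ 50.

50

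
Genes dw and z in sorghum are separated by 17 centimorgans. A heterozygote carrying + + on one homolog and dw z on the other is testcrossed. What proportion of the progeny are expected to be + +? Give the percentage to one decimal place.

A map distance of 17 centimorgans corresponds to a recombination frequency of 0.170.
The F1 is + + / dw z, so + + is a parental gamete class with expected frequency (1 − r)/2 = 0.830/2 = 0.4150.
That is 0.4150 = 41.5% of the progeny.

41.5%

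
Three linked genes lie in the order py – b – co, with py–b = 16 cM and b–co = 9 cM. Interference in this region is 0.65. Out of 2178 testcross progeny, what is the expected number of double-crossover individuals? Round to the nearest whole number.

11

Map distances give recombination frequencies of 0.160 and 0.090 for the two intervals.
With interference 0.65 (so coincidence = 0.35), expected double-crossover frequency = 0.160 × 0.090 × 0.35 = 0.00504.
Expected number = 0.00504 × 2178 = 10.98 ≈ 11.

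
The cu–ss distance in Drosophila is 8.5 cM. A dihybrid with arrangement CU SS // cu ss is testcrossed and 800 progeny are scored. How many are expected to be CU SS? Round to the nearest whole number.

A map distance of 8.5 cM corresponds to a recombination frequency of 0.085.
The F1 is CU SS / cu ss, so CU SS is a parental gamete class with expected frequency (1 − r)/2 = 0.915/2 = 0.4575.
Expected number = 0.4575 × 800 = 366.00 ≈ 366.

366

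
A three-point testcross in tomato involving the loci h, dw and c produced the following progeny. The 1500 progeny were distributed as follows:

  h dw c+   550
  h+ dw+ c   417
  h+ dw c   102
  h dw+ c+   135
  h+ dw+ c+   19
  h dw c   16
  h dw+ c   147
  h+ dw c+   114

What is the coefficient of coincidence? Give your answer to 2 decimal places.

0.65

The two most frequent reciprocal classes, h dw c+ and h+ dw+ c, are the parental types, so the F1 was h dw c+ / h+ dw+ c.
The two rarest classes, h dw c and h+ dw+ c+, are the double crossovers. Comparing them with the parentals, only the c allele has switched, so c is the middle locus and the order is h – c – dw.
h–c: (261 + 35)/1500 = 0.1973; c–dw: (237 + 35)/1500 = 0.1813.
Expected DCO frequency = 0.1973 × 0.1813 ≈ 0.03577; observed = 35/1500 ≈ 0.02333.
Coefficient of coincidence = 0.02333/0.03577 ≈ 0.65.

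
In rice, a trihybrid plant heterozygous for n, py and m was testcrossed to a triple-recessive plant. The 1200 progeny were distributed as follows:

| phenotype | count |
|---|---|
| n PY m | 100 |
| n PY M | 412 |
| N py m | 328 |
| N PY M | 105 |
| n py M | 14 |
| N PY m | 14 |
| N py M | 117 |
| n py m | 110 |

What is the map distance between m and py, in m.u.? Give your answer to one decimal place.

The two most frequent reciprocal classes, N py m and n PY M, are the parental types, so the F1 was N py m / n PY M.
The two rarest classes, N PY m and n py M, are the double crossovers. Comparing them with the parentals, only the py allele has switched, so py is the middle locus and the order is n – py – m.
Crossovers in the py–m interval produce the single-crossover classes N py M and n PY m (117 + 100 = 217) plus the double crossovers (28).
RF(py–m) = (217 + 28) / 1200 = 245/1200 = 0.2042 → 20.4 m.u.

20.4 m.u.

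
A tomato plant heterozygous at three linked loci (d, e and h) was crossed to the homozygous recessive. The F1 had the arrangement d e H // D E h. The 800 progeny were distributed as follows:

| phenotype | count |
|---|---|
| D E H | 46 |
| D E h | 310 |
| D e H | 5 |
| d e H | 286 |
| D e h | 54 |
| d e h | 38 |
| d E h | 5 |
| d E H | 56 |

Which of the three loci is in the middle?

d

The two rarest classes, D e H and d E h, are the double crossovers. Comparing them with the parentals, only the d allele has switched, so d is the middle locus and the order is h – d – e.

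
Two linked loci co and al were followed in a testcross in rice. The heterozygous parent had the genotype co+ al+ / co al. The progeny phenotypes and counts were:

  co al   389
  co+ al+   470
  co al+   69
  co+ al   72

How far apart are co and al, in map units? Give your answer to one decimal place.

14.1 map units

The recombinant classes are co+ al and co al+: 72 + 69 = 141.
Recombination frequency = 141/1000 = 0.1410 ≈ 14.1%, i.e. 14.1 map units.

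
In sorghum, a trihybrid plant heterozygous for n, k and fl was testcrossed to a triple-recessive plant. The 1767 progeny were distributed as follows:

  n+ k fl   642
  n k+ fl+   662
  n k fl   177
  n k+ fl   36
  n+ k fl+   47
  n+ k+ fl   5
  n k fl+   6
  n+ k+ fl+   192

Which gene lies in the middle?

k

The two most frequent reciprocal classes, n k+ fl+ and n+ k fl, are the parental types, so the F1 was n k+ fl+ / n+ k fl.
The two rarest classes, n k fl+ and n+ k+ fl, are the double crossovers. Comparing them with the parentals, only the k allele has switched, so k is the middle locus and the order is fl – k – n.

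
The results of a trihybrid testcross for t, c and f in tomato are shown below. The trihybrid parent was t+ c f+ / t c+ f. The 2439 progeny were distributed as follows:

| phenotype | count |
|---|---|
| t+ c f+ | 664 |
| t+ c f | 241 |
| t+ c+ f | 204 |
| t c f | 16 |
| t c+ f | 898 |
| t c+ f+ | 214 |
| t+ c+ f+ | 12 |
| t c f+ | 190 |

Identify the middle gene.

c

The two rarest classes, t+ c+ f+ and t c f, are the double crossovers. Comparing them with the parentals, only the c allele has switched, so c is the middle locus and the order is f – c – t.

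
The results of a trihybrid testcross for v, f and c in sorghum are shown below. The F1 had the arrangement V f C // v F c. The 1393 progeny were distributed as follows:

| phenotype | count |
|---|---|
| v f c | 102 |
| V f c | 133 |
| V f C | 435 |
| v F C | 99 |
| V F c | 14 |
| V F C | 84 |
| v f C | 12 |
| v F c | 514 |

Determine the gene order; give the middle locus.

v

The two rarest classes, v f C and V F c, are the double crossovers. Comparing them with the parentals, only the v allele has switched, so v is the middle locus and the order is c – v – f.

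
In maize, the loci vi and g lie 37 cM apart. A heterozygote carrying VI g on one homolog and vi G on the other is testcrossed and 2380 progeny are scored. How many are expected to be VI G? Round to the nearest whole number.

A map distance of 37 cM corresponds to a recombination frequency of 0.370.
The F1 is VI g / vi G, so VI G is a recombinant gamete class with expected frequency r/2 = 0.370/2 = 0.1850.
Expected number = 0.1850 × 2380 = 440.30 ≈ 440.

440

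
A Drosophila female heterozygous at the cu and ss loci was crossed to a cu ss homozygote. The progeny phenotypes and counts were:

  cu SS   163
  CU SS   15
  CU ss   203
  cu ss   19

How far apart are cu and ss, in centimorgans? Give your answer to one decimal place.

The two most frequent classes, CU ss (203) and cu SS (163), are the parental types, so the F1 was CU ss / cu SS.
The recombinant classes are CU SS and cu ss: 15 + 19 = 34.
Recombination frequency = 34/400 = 0.0850 ≈ 8.5%, i.e. 8.5 centimorgans.

8.5 centimorgans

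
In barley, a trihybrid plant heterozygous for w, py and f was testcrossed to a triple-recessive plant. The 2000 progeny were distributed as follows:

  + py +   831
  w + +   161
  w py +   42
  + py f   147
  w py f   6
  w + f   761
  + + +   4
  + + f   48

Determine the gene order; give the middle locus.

py

The two most frequent reciprocal classes, + py + and w + f, are the parental types, so the F1 was + py + / w + f.
The two rarest classes, + + + and w py f, are the double crossovers. Comparing them with the parentals, only the py allele has switched, so py is the middle locus and the order is f – py – w.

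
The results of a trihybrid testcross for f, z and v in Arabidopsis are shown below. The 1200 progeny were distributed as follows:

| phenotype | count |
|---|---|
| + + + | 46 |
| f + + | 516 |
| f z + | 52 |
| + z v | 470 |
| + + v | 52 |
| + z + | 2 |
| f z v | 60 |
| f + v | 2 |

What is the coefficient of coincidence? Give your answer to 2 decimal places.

The two most frequent reciprocal classes, + z v and f + +, are the parental types, so the F1 was + z v / f + +.
The two rarest classes, + z + and f + v, are the double crossovers. Comparing them with the parentals, only the v allele has switched, so v is the middle locus and the order is f – v – z.
f–v: (106 + 4)/1200 = 0.0917; v–z: (104 + 4)/1200 = 0.0900.
Expected DCO frequency = 0.0917 × 0.0900 ≈ 0.00825; observed = 4/1200 ≈ 0.00333.
Coefficient of coincidence = 0.00333/0.00825 ≈ 0.40.

0.40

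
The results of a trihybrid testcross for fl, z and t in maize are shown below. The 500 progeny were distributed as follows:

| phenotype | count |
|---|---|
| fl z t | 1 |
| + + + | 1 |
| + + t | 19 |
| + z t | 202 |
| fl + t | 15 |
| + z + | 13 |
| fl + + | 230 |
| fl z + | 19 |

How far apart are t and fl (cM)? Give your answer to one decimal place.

The two most frequent reciprocal classes, + z t and fl + +, are the parental types, so the F1 was + z t / fl + +.
The two rarest classes, fl z t and + + +, are the double crossovers. Comparing them with the parentals, only the fl allele has switched, so fl is the middle locus and the order is z – fl – t.
Crossovers in the fl–t interval produce the single-crossover classes + z + and fl + t (13 + 15 = 28) plus the double crossovers (2).
RF(fl–t) = (28 + 2) / 500 = 30/500 = 0.0600 → 6.0 cM.

6.0 cM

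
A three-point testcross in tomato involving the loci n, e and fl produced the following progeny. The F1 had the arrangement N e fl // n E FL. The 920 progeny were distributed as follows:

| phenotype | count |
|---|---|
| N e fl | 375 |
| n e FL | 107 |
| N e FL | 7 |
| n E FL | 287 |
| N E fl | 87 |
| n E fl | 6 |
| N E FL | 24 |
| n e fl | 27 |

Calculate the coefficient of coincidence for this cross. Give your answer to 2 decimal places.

The two rarest classes, N e FL and n E fl, are the double crossovers. Comparing them with the parentals, only the fl allele has switched, so fl is the middle locus and the order is n – fl – e.
n–fl: (51 + 13)/920 = 0.0696; fl–e: (194 + 13)/920 = 0.2250.
Expected DCO frequency = 0.0696 × 0.2250 ≈ 0.01566; observed = 13/920 ≈ 0.01413.
Coefficient of coincidence = 0.01413/0.01566 ≈ 0.90.

0.90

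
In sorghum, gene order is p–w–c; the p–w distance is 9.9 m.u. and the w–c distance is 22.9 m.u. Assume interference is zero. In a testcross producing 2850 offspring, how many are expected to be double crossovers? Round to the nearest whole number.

Map distances give recombination frequencies of 0.099 and 0.229 for the two intervals.
With no interference, expected double-crossover frequency = 0.099 × 0.229 = 0.02267.
Expected number = 0.02267 × 2850 = 64.61 ≈ 65.

65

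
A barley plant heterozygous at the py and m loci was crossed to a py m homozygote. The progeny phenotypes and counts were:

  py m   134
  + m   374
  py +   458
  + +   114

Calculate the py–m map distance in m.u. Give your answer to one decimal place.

23.0 m.u.

The two most frequent classes, + m (374) and py + (458), are the parental types, so the F1 was + m / py +.
The recombinant classes are + + and py m: 114 + 134 = 248.
Recombination frequency = 248/1080 = 0.2296 ≈ 23.0%, i.e. 23.0 m.u.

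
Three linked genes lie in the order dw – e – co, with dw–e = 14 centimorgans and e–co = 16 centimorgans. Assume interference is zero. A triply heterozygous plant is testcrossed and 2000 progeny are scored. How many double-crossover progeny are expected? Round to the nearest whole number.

Map distances give recombination frequencies of 0.140 and 0.160 for the two intervals.
With no interference, expected double-crossover frequency = 0.140 × 0.160 = 0.02240.
Expected number = 0.02240 × 2000 = 44.80 ≈ 45.

45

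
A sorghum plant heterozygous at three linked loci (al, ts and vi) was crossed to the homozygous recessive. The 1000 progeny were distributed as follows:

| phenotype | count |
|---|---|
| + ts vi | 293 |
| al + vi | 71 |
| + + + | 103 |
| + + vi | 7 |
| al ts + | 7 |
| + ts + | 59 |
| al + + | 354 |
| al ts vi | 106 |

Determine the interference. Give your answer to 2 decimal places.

The two most frequent reciprocal classes, + ts vi and al + +, are the parental types, so the F1 was + ts vi / al + +.
The two rarest classes, + + vi and al ts +, are the double crossovers. Comparing them with the parentals, only the ts allele has switched, so ts is the middle locus and the order is vi – ts – al.
vi–ts: (130 + 14)/1000 = 0.1440; ts–al: (209 + 14)/1000 = 0.2230.
Expected DCO frequency = 0.1440 × 0.2230 ≈ 0.03211; observed = 14/1000 ≈ 0.01400.
Coefficient of coincidence = 0.01400/0.03211 ≈ 0.44; interference = 1 − 0.44 = 0.56.

0.56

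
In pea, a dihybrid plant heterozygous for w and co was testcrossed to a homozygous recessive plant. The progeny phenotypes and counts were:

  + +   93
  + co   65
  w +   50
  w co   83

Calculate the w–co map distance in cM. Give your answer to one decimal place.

39.5 cM

The two most frequent classes, + + (93) and w co (83), are the parental types, so the F1 was + + / w co.
The recombinant classes are + co and w +: 65 + 50 = 115.
Recombination frequency = 115/291 = 0.3952 ≈ 39.5%, i.e. 39.5 cM.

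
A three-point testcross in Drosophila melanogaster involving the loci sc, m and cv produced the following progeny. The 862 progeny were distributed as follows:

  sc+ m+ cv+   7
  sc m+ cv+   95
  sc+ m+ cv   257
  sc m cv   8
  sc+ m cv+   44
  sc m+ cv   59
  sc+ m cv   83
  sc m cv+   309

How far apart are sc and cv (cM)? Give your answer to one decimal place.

13.7 cM

The two most frequent reciprocal classes, sc+ m+ cv and sc m cv+, are the parental types, so the F1 was sc+ m+ cv / sc m cv+.
The two rarest classes, sc+ m+ cv+ and sc m cv, are the double crossovers. Comparing them with the parentals, only the cv allele has switched, so cv is the middle locus and the order is sc – cv – m.
Crossovers in the sc–cv interval produce the single-crossover classes sc m+ cv and sc+ m cv+ (59 + 44 = 103) plus the double crossovers (15).
RF(sc–cv) = (103 + 15) / 862 = 118/862 = 0.1369 → 13.7 cM.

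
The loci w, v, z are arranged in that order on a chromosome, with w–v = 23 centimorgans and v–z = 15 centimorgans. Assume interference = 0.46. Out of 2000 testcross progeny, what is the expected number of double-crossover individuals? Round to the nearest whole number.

Map distances give recombination frequencies of 0.230 and 0.150 for the two intervals.
With interference 0.46 (so coincidence = 0.54), expected double-crossover frequency = 0.230 × 0.150 × 0.54 = 0.01863.
Expected number = 0.01863 × 2000 = 37.26 ≈ 37.

37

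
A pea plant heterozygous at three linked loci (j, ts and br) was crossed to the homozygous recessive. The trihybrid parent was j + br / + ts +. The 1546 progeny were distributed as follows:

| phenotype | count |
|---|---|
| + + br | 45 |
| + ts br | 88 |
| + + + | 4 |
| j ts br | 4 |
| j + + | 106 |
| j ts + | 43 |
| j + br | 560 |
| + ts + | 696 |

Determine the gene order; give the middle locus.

ts

The two rarest classes, j ts br and + + +, are the double crossovers. Comparing them with the parentals, only the ts allele has switched, so ts is the middle locus and the order is br – ts – j.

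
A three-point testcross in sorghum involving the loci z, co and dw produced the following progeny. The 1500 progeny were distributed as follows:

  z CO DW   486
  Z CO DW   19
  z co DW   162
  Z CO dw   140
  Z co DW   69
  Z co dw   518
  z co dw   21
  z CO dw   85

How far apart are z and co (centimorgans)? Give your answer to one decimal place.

22.8 centimorgans

The two most frequent reciprocal classes, Z co dw and z CO DW, are the parental types, so the F1 was Z co dw / z CO DW.
The two rarest classes, z co dw and Z CO DW, are the double crossovers. Comparing them with the parentals, only the z allele has switched, so z is the middle locus and the order is dw – z – co.
Crossovers in the z–co interval produce the single-crossover classes Z CO dw and z co DW (140 + 162 = 302) plus the double crossovers (40).
RF(z–co) = (302 + 40) / 1500 = 342/1500 = 0.2280 → 22.8 centimorgans.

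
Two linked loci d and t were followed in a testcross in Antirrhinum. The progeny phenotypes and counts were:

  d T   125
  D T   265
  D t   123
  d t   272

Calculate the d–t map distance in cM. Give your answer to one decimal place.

31.6 cM

The two most frequent classes, D T (265) and d t (272), are the parental types, so the F1 was D T / d t.
The recombinant classes are D t and d T: 123 + 125 = 248.
Recombination frequency = 248/785 = 0.3159 ≈ 31.6%, i.e. 31.6 cM.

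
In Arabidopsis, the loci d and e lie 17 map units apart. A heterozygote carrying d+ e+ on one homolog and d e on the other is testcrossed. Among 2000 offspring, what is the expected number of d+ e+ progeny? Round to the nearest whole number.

830

A map distance of 17 map units corresponds to a recombination frequency of 0.170.
The F1 is d+ e+ / d e, so d+ e+ is a parental gamete class with expected frequency (1 − r)/2 = 0.830/2 = 0.4150.
Expected number = 0.4150 × 2000 = 830.00 ≈ 830.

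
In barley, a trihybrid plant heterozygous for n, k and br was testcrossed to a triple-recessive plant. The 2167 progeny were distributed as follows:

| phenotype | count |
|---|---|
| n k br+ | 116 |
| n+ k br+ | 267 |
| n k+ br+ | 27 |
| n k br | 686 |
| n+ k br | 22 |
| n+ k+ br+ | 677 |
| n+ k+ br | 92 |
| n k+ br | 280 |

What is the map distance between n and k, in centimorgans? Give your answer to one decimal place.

The two most frequent reciprocal classes, n k br and n+ k+ br+, are the parental types, so the F1 was n k br / n+ k+ br+.
The two rarest classes, n+ k br and n k+ br+, are the double crossovers. Comparing them with the parentals, only the n allele has switched, so n is the middle locus and the order is k – n – br.
Crossovers in the k–n interval produce the single-crossover classes n k+ br and n+ k br+ (280 + 267 = 547) plus the double crossovers (49).
RF(k–n) = (547 + 49) / 2167 = 596/2167 = 0.2750 → 27.5 centimorgans.

27.5 centimorgans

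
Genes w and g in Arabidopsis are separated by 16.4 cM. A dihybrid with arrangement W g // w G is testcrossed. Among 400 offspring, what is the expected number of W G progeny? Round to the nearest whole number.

A map distance of 16.4 cM corresponds to a recombination frequency of 0.164.
The F1 is W g / w G, so W G is a recombinant gamete class with expected frequency r/2 = 0.164/2 = 0.0820.
Expected number = 0.0820 × 400 = 32.80 ≈ 33.

33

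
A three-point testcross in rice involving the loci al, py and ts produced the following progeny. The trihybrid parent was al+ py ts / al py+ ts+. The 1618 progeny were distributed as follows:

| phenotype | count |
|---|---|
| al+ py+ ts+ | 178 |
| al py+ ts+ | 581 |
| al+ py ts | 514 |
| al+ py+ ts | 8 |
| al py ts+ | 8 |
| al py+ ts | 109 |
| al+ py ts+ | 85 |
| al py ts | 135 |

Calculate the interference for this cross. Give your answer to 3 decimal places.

The two rarest classes, al+ py+ ts and al py ts+, are the double crossovers. Comparing them with the parentals, only the py allele has switched, so py is the middle locus and the order is al – py – ts.
al–py: (313 + 16)/1618 = 0.2033; py–ts: (194 + 16)/1618 = 0.1298.
Expected DCO frequency = 0.2033 × 0.1298 ≈ 0.02639; observed = 16/1618 ≈ 0.00989.
Coefficient of coincidence = 0.00989/0.02639 ≈ 0.375; interference = 1 − 0.375 = 0.625.

0.625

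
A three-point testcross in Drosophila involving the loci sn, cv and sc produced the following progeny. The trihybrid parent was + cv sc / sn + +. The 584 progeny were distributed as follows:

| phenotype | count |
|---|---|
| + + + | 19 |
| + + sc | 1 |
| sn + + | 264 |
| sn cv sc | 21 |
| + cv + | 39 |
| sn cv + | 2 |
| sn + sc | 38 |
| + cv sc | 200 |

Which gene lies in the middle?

cv

The two rarest classes, + + sc and sn cv +, are the double crossovers. Comparing them with the parentals, only the cv allele has switched, so cv is the middle locus and the order is sn – cv – sc.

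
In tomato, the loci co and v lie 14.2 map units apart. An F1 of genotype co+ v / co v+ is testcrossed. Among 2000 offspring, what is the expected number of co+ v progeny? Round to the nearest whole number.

A map distance of 14.2 map units corresponds to a recombination frequency of 0.142.
The F1 is co+ v / co v+, so co+ v is a parental gamete class with expected frequency (1 − r)/2 = 0.858/2 = 0.4290.
Expected number = 0.4290 × 2000 = 858.00 ≈ 858.

858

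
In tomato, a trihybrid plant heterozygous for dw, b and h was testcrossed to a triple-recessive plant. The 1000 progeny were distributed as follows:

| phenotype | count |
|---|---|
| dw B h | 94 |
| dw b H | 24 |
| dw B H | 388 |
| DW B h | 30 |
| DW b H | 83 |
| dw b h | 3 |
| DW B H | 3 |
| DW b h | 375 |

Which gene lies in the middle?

The two most frequent reciprocal classes, DW b h and dw B H, are the parental types, so the F1 was DW b h / dw B H.
The two rarest classes, dw b h and DW B H, are the double crossovers. Comparing them with the parentals, only the dw allele has switched, so dw is the middle locus and the order is b – dw – h.

dw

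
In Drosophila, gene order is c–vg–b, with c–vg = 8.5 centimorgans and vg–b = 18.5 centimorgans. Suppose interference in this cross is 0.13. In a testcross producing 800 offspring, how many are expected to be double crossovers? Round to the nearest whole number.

Map distances give recombination frequencies of 0.085 and 0.185 for the two intervals.
With interference 0.13 (so coincidence = 0.87), expected double-crossover frequency = 0.085 × 0.185 × 0.87 = 0.01368.
Expected number = 0.01368 × 800 = 10.94 ≈ 11.

11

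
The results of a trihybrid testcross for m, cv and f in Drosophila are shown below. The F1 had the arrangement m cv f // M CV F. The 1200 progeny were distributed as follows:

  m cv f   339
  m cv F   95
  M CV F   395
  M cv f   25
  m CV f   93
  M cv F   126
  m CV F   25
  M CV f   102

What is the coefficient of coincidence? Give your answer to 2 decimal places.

0.90

The two rarest classes, M cv f and m CV F, are the double crossovers. Comparing them with the parentals, only the m allele has switched, so m is the middle locus and the order is f – m – cv.
f–m: (197 + 50)/1200 = 0.2058; m–cv: (219 + 50)/1200 = 0.2242.
Expected DCO frequency = 0.2058 × 0.2242 ≈ 0.04614; observed = 50/1200 ≈ 0.04167.
Coefficient of coincidence = 0.04167/0.04614 ≈ 0.90.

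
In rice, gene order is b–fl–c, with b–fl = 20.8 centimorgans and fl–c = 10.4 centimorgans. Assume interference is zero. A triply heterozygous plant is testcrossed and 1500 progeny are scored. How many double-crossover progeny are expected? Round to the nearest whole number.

32

Map distances give recombination frequencies of 0.208 and 0.104 for the two intervals.
With no interference, expected double-crossover frequency = 0.208 × 0.104 = 0.02163.
Expected number = 0.02163 × 1500 = 32.45 ≈ 32.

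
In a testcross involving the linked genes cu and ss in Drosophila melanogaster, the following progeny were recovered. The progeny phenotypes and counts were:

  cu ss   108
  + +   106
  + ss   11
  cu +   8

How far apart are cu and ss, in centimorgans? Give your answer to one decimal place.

8.2 centimorgans

The two most frequent classes, + + (106) and cu ss (108), are the parental types, so the F1 was + + / cu ss.
The recombinant classes are + ss and cu +: 11 + 8 = 19.
Recombination frequency = 19/233 = 0.0815 ≈ 8.2%, i.e. 8.2 centimorgans.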